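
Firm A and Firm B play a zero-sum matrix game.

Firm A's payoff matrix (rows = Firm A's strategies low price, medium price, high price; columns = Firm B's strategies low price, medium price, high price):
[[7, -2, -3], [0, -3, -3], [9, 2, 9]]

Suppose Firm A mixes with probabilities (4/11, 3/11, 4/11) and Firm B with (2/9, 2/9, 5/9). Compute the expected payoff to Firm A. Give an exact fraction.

185/99

Against (2/9, 2/9, 5/9), each row's expected payoff is low price: -5/9; medium price: -7/3; high price: 67/9.
Taking the (4/11, 3/11, 4/11)-weighted average: (4/11)·(-5/9) + (3/11)·(-7/3) + (4/11)·(67/9) = 185/99.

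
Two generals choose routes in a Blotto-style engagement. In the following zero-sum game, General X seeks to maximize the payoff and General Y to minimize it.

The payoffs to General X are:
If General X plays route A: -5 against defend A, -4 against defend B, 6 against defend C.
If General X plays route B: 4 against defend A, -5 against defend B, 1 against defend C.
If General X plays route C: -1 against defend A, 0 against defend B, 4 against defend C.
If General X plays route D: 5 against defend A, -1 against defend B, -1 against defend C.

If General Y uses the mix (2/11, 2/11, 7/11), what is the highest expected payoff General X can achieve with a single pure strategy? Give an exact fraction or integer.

26/11

route A: (-5)·(2/11) + (-4)·(2/11) + (6)·(7/11) = 24/11.
route B: (4)·(2/11) + (-5)·(2/11) + (1)·(7/11) = 5/11.
route C: (-1)·(2/11) + (0)·(2/11) + (4)·(7/11) = 26/11.
route D: (5)·(2/11) + (-1)·(2/11) + (-1)·(7/11) = 1/11.
The best pure response is route C with expected payoff 26/11.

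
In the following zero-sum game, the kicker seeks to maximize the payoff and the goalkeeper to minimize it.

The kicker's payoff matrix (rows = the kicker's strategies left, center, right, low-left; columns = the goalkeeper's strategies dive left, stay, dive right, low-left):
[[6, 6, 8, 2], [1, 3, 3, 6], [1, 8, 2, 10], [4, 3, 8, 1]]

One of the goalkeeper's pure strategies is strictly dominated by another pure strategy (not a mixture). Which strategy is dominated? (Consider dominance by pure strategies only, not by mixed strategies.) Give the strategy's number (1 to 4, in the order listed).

3

The goalkeeper prefers columns that give the kicker less. Compare dive right with dive left: 6 < 8, 1 < 3, 1 < 2, 4 < 8.
So dive left strictly dominates dive right for the goalkeeper; dive right is strictly dominated.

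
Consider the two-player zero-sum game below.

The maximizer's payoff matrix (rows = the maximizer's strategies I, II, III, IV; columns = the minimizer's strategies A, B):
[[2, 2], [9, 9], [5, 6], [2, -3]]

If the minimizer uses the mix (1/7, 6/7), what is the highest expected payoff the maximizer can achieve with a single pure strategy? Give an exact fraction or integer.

9

I: (2)·(1/7) + (2)·(6/7) = 2.
II: (9)·(1/7) + (9)·(6/7) = 9.
III: (5)·(1/7) + (6)·(6/7) = 41/7.
IV: (2)·(1/7) + (-3)·(6/7) = -16/7.
The best pure response is II with expected payoff 9.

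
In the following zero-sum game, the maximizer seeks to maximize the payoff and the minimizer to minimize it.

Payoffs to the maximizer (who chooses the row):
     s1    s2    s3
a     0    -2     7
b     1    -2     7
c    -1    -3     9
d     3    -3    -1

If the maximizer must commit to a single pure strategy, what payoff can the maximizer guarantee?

The worst-case payoff for each row is a: -2, b: -2, c: -3, d: -3.
The best of these is -2.

-2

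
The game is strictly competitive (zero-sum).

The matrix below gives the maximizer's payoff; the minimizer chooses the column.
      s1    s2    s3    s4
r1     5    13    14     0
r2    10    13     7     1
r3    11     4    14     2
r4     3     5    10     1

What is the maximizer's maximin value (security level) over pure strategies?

2

The worst-case payoff for each row is r1: 0, r2: 1, r3: 2, r4: 1.
The best of these is 2.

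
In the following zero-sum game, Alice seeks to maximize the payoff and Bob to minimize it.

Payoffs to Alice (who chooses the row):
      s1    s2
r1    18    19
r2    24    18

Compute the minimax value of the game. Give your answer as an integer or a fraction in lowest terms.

132/7

Row minima are 18 and 18, so Alice's maximin is 18; column maxima are 24 and 19, so Bob's minimax is 19. These differ, so the equilibrium is in mixed strategies.
Let Alice play r1 with probability p. Bob is indifferent when 18p + 24(1−p) = 19p + 18(1−p), giving p = 6/7.
Let Bob play s1 with probability q. Alice is indifferent when 18q + 19(1−q) = 24q + 18(1−q), giving q = 1/7.
The value is 18·(1/7) + (19)·(6/7) = 132/7.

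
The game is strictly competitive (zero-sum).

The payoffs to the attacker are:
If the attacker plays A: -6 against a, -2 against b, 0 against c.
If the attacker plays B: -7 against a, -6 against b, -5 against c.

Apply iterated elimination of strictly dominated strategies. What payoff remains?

Row B is strictly dominated by row A (-6>-7, -2>-6, 0>-5); eliminate B.
Column b is strictly dominated by a for the defender (-6<-2); eliminate b.
Column c is strictly dominated by a for the defender (-6<0); eliminate c.
Only (A, a) remains, with payoff -6.

-6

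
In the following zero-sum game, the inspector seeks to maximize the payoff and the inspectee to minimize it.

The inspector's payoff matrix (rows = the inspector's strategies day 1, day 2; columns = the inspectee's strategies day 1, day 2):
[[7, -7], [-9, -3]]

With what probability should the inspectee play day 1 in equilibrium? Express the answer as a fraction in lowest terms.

Row minima are -7 and -9, so the inspector's maximin is -7; column maxima are 7 and -3, so the inspectee's minimax is -3. These differ, so the equilibrium is in mixed strategies.
Let the inspectee play day 1 with probability q. The inspector is indifferent when 7q − 7(1−q) = −9q − 3(1−q), giving q = 1/5.

1/5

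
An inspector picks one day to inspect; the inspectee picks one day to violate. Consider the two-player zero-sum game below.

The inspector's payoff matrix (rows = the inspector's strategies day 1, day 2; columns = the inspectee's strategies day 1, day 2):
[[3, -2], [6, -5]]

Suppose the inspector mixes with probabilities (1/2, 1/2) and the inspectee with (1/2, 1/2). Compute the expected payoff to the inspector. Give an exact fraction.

Against (1/2, 1/2), each row's expected payoff is day 1: 1/2; day 2: 1/2.
Taking the (1/2, 1/2)-weighted average: (1/2)·(1/2) + (1/2)·(1/2) = 1/2.

1/2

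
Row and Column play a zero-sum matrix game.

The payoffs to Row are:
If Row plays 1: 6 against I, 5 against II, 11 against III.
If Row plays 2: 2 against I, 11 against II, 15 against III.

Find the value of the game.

Column III is strictly dominated by II for Column (it gives Row more in every row).
The remaining 2×2 game on (1, 2) × (I, II) has no saddle point. Let Row play 1 with probability p; indifference gives 6p + 2(1−p) = 5p + 11(1−p), so p = 9/10.
Similarly Column's optimal q on I is 3/5, and the value is 6·(3/5) + (5)·(2/5) = 28/5.

28/5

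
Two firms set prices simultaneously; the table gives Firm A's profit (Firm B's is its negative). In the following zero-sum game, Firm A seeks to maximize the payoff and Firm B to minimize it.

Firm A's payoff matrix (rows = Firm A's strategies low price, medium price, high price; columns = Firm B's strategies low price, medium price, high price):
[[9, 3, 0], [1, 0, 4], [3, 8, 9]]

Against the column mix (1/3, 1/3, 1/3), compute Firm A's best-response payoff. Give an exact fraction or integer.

20/3

low price: (9)·(1/3) + (3)·(1/3) + (0)·(1/3) = 4.
medium price: (1)·(1/3) + (0)·(1/3) + (4)·(1/3) = 5/3.
high price: (3)·(1/3) + (8)·(1/3) + (9)·(1/3) = 20/3.
The best pure response is high price with expected payoff 20/3.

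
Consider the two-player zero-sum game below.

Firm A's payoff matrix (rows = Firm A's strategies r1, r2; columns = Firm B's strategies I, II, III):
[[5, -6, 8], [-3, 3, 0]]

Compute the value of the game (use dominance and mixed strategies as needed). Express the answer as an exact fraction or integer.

-3/17

Column III is strictly dominated by I for Firm B (it gives Firm A more in every row).
The remaining 2×2 game on (r1, r2) × (I, II) has no saddle point. Let Firm A play r1 with probability p; indifference gives 5p − 3(1−p) = −6p + 3(1−p), so p = 6/17.
Similarly Firm B's optimal q on I is 9/17, and the value is 5·(9/17) + (-6)·(8/17) = -3/17.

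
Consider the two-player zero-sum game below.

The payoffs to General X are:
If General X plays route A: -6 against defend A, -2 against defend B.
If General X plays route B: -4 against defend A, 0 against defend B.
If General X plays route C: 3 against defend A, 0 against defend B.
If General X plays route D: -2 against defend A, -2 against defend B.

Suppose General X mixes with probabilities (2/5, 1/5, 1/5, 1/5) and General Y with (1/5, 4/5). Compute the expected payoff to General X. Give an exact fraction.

Against (1/5, 4/5), each row's expected payoff is route A: -14/5; route B: -4/5; route C: 3/5; route D: -2.
Taking the (2/5, 1/5, 1/5, 1/5)-weighted average: (2/5)·(-14/5) + (1/5)·(-4/5) + (1/5)·(3/5) + (1/5)·(-2) = -39/25.

-39/25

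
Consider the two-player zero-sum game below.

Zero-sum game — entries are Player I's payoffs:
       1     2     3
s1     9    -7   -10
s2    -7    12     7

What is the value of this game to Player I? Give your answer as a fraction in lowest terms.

Column 2 is strictly dominated by 3 for Player II (it gives Player I more in every row).
The remaining 2×2 game on (s1, s2) × (1, 3) has no saddle point. Let Player I play s1 with probability p; indifference gives 9p − 7(1−p) = −10p + 7(1−p), so p = 14/33.
Similarly Player II's optimal q on 1 is 17/33, and the value is 9·(17/33) + (-10)·(16/33) = -7/33.

-7/33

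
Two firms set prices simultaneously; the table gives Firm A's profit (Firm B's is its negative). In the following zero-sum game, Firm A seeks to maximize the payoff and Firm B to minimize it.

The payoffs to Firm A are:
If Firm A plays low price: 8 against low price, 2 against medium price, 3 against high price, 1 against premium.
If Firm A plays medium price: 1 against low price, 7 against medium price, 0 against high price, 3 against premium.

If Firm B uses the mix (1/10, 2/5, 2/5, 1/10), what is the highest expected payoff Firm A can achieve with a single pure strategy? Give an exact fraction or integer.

low price: (8)·(1/10) + (2)·(2/5) + (3)·(2/5) + (1)·(1/10) = 29/10.
medium price: (1)·(1/10) + (7)·(2/5) + (0)·(2/5) + (3)·(1/10) = 16/5.
The best pure response is medium price with expected payoff 16/5.

16/5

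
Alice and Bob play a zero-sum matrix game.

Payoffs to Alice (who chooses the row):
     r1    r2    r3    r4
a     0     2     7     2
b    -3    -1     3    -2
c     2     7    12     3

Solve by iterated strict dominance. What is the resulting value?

2

Column r3 is strictly dominated by r1 for Bob (0<7, -3<3, 2<12); eliminate r3.
Column r4 is strictly dominated by r1 for Bob (0<2, -3<-2, 2<3); eliminate r4.
Column r2 is strictly dominated by r1 for Bob (0<2, -3<-1, 2<7); eliminate r2.
Row a is strictly dominated by row c (2>0); eliminate a.
Row b is strictly dominated by row c (2>-3); eliminate b.
Only (c, r1) remains, with payoff 2.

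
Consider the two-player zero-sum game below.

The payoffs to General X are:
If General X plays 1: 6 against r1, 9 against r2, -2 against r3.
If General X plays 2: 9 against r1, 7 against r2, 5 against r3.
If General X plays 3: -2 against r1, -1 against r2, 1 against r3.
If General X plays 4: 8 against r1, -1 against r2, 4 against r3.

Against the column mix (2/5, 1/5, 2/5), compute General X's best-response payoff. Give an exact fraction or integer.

7

1: (6)·(2/5) + (9)·(1/5) + (-2)·(2/5) = 17/5.
2: (9)·(2/5) + (7)·(1/5) + (5)·(2/5) = 7.
3: (-2)·(2/5) + (-1)·(1/5) + (1)·(2/5) = -3/5.
4: (8)·(2/5) + (-1)·(1/5) + (4)·(2/5) = 23/5.
The best pure response is 2 with expected payoff 7.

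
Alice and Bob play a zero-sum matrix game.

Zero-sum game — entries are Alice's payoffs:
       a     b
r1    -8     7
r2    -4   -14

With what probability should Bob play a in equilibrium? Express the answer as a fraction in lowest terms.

Row minima are -8 and -14, so Alice's maximin is -8; column maxima are -4 and 7, so Bob's minimax is -4. These differ, so the equilibrium is in mixed strategies.
Let Bob play a with probability q. Alice is indifferent when −8q + 7(1−q) = −4q − 14(1−q), giving q = 21/25.

21/25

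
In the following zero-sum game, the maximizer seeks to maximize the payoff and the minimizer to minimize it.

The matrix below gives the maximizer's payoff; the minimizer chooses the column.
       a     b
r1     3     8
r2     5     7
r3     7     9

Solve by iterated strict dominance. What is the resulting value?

Column b is strictly dominated by a for the minimizer (3<8, 5<7, 7<9); eliminate b.
Row r2 is strictly dominated by row r3 (7>5); eliminate r2.
Row r1 is strictly dominated by row r3 (7>3); eliminate r1.
Only (r3, a) remains, with payoff 7.

7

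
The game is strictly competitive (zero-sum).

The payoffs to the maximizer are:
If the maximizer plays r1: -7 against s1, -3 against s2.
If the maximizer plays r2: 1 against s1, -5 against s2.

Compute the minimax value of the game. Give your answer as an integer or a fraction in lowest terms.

Row minima are -7 and -5, so the maximizer's maximin is -5; column maxima are 1 and -3, so the minimizer's minimax is -3. These differ, so the equilibrium is in mixed strategies.
Let the maximizer play r1 with probability p. The minimizer is indifferent when −7p + (1−p) = −3p − 5(1−p), giving p = 3/5.
Let the minimizer play s1 with probability q. The maximizer is indifferent when −7q − 3(1−q) = q − 5(1−q), giving q = 1/5.
The value is -7·(1/5) + (-3)·(4/5) = -19/5.

-19/5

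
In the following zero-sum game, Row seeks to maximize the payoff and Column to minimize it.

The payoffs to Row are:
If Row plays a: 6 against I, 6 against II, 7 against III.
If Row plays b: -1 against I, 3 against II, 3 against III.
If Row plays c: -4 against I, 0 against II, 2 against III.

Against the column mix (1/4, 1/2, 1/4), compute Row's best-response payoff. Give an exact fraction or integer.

a: (6)·(1/4) + (6)·(1/2) + (7)·(1/4) = 25/4.
b: (-1)·(1/4) + (3)·(1/2) + (3)·(1/4) = 2.
c: (-4)·(1/4) + (0)·(1/2) + (2)·(1/4) = -1/2.
The best pure response is a with expected payoff 25/4.

25/4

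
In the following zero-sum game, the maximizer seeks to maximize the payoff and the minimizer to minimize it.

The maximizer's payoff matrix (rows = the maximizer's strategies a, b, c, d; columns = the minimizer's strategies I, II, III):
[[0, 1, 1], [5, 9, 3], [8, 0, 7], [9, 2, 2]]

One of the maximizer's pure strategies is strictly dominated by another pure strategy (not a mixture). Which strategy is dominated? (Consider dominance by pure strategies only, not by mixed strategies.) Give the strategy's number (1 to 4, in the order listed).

1

Compare a with b: 5 > 0, 9 > 1, 3 > 1.
So b strictly dominates a for the maximizer; a is strictly dominated.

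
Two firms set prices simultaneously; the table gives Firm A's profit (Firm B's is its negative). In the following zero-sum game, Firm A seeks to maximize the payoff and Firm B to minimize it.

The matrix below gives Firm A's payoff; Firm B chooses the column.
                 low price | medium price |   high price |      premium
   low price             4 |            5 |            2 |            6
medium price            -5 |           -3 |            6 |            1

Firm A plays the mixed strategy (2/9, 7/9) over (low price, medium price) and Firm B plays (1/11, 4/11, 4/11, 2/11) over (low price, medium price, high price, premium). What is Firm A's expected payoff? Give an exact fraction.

Against (1/11, 4/11, 4/11, 2/11), each row's expected payoff is low price: 4; medium price: 9/11.
Taking the (2/9, 7/9)-weighted average: (2/9)·(4) + (7/9)·(9/11) = 151/99.

151/99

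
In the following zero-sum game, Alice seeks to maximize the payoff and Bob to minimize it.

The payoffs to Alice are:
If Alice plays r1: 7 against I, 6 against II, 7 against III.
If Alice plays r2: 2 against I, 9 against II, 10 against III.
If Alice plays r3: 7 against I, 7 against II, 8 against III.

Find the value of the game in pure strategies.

Row minima: 6, 2, 7 → Alice's maximin is 7.
Column maxima: 7, 9, 10 → Bob's minimax is 7.
They coincide at (r3, I), so the value is 7.

7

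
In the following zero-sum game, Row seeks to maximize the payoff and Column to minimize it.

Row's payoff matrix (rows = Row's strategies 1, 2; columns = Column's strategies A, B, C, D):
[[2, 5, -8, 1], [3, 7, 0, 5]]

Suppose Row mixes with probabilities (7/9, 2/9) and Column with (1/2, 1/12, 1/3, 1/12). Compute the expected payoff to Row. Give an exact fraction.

-19/54

Against (1/2, 1/12, 1/3, 1/12), each row's expected payoff is 1: -7/6; 2: 5/2.
Taking the (7/9, 2/9)-weighted average: (7/9)·(-7/6) + (2/9)·(5/2) = -19/54.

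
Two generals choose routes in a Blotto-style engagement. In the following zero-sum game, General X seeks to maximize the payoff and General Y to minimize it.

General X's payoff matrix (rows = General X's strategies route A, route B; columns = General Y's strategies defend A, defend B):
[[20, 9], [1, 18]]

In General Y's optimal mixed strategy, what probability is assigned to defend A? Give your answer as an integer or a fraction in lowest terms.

Row minima are 9 and 1, so General X's maximin is 9; column maxima are 20 and 18, so General Y's minimax is 18. These differ, so the equilibrium is in mixed strategies.
Let General Y play defend A with probability q. General X is indifferent when 20q + 9(1−q) = q + 18(1−q), giving q = 9/28.

9/28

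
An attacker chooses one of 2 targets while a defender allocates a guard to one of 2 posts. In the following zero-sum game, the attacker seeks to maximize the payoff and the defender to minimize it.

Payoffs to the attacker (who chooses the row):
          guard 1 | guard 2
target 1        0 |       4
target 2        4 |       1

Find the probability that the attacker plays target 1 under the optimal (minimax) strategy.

Row minima are 0 and 1, so the attacker's maximin is 1; column maxima are 4 and 4, so the defender's minimax is 4. These differ, so the equilibrium is in mixed strategies.
Let the attacker play target 1 with probability p. The defender is indifferent when 4(1−p) = 4p + (1−p), giving p = 3/7.

3/7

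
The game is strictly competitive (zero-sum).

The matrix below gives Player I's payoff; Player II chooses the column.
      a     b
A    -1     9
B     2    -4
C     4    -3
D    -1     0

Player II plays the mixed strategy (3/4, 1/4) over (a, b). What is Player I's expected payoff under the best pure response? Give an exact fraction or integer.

9/4

A: (-1)·(3/4) + (9)·(1/4) = 3/2.
B: (2)·(3/4) + (-4)·(1/4) = 1/2.
C: (4)·(3/4) + (-3)·(1/4) = 9/4.
D: (-1)·(3/4) + (0)·(1/4) = -3/4.
The best pure response is C with expected payoff 9/4.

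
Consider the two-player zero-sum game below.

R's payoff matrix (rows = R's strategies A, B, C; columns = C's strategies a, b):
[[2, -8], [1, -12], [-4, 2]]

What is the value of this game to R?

Row B is strictly dominated by row A, so R never plays it.
The remaining 2×2 game on (A, C) × (a, b) has no saddle point. Let R play A with probability p; indifference gives 2p − 4(1−p) = −8p + 2(1−p), so p = 3/8.
Similarly C's optimal q on a is 5/8, and the value is 2·(5/8) + (-8)·(3/8) = -7/4.

-7/4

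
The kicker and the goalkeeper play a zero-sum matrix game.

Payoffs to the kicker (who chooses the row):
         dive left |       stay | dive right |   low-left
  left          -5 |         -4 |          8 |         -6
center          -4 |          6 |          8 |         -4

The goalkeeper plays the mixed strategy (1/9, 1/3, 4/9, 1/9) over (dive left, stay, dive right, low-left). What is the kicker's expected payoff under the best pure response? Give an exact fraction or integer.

14/3

left: (-5)·(1/9) + (-4)·(1/3) + (8)·(4/9) + (-6)·(1/9) = 1.
center: (-4)·(1/9) + (6)·(1/3) + (8)·(4/9) + (-4)·(1/9) = 14/3.
The best pure response is center with expected payoff 14/3.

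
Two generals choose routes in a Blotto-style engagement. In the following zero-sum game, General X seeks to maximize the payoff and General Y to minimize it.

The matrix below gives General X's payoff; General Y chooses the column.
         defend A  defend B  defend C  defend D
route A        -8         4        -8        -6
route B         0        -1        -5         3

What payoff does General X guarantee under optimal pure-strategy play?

-5

Row minima: -8, -5 → General X's maximin is -5.
Column maxima: 0, 4, -5, 3 → General Y's minimax is -5.
They coincide at (route B, defend C), so the value is -5.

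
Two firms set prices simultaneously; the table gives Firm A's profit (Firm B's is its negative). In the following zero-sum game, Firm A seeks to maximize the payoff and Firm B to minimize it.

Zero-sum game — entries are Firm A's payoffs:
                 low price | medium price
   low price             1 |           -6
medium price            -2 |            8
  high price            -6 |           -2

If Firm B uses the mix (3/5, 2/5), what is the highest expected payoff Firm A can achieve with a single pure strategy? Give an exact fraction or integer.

low price: (1)·(3/5) + (-6)·(2/5) = -9/5.
medium price: (-2)·(3/5) + (8)·(2/5) = 2.
high price: (-6)·(3/5) + (-2)·(2/5) = -22/5.
The best pure response is medium price with expected payoff 2.

2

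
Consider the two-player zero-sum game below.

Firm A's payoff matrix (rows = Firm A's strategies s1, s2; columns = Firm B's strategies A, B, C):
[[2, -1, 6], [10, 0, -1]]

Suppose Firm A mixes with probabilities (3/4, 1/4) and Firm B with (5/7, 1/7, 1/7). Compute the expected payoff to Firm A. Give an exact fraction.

Against (5/7, 1/7, 1/7), each row's expected payoff is s1: 15/7; s2: 7.
Taking the (3/4, 1/4)-weighted average: (3/4)·(15/7) + (1/4)·(7) = 47/14.

47/14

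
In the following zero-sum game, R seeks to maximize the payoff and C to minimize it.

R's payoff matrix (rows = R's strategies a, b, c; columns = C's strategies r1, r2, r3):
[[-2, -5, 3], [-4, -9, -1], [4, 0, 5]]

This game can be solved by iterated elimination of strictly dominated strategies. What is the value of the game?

Column r1 is strictly dominated by r2 for C (-5<-2, -9<-4, 0<4); eliminate r1.
Row a is strictly dominated by row c (0>-5, 5>3); eliminate a.
Column r3 is strictly dominated by r2 for C (-9<-1, 0<5); eliminate r3.
Row b is strictly dominated by row c (0>-9); eliminate b.
Only (c, r2) remains, with payoff 0.

0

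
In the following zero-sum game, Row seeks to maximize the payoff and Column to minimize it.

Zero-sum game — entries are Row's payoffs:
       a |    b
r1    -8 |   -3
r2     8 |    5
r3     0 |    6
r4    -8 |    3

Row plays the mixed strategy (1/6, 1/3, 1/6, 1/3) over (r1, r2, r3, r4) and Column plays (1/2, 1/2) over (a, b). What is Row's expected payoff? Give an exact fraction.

Against (1/2, 1/2), each row's expected payoff is r1: -11/2; r2: 13/2; r3: 3; r4: -5/2.
Taking the (1/6, 1/3, 1/6, 1/3)-weighted average: (1/6)·(-11/2) + (1/3)·(13/2) + (1/6)·(3) + (1/3)·(-5/2) = 11/12.

11/12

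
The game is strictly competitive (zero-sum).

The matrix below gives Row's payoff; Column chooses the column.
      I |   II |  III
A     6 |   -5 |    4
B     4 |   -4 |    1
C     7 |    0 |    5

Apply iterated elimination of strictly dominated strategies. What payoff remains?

Column I is strictly dominated by II for Column (-5<6, -4<4, 0<7); eliminate I.
Row A is strictly dominated by row C (0>-5, 5>4); eliminate A.
Row B is strictly dominated by row C (0>-4, 5>1); eliminate B.
Column III is strictly dominated by II for Column (0<5); eliminate III.
Only (C, II) remains, with payoff 0.

0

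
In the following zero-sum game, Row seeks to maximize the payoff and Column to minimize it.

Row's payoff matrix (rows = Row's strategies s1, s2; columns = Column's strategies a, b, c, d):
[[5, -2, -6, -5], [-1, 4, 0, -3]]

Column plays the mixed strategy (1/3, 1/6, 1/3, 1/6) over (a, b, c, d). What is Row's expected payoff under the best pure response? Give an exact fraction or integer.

s1: (5)·(1/3) + (-2)·(1/6) + (-6)·(1/3) + (-5)·(1/6) = -3/2.
s2: (-1)·(1/3) + (4)·(1/6) + (0)·(1/3) + (-3)·(1/6) = -1/6.
The best pure response is s2 with expected payoff -1/6.

-1/6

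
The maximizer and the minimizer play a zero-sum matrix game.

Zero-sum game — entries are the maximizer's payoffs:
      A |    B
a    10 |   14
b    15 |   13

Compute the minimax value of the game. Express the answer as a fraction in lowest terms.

40/3

Row minima are 10 and 13, so the maximizer's maximin is 13; column maxima are 15 and 14, so the minimizer's minimax is 14. These differ, so the equilibrium is in mixed strategies.
Let the maximizer play a with probability p. The minimizer is indifferent when 10p + 15(1−p) = 14p + 13(1−p), giving p = 1/3.
Let the minimizer play A with probability q. The maximizer is indifferent when 10q + 14(1−q) = 15q + 13(1−q), giving q = 1/6.
The value is 10·(1/6) + (14)·(5/6) = 40/3.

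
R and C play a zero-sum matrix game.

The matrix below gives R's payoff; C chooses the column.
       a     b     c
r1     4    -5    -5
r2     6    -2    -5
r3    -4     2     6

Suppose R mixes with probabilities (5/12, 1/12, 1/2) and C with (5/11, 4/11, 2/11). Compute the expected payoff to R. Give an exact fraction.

-19/66

Against (5/11, 4/11, 2/11), each row's expected payoff is r1: -10/11; r2: 12/11; r3: 0.
Taking the (5/12, 1/12, 1/2)-weighted average: (5/12)·(-10/11) + (1/12)·(12/11) + (1/2)·(0) = -19/66.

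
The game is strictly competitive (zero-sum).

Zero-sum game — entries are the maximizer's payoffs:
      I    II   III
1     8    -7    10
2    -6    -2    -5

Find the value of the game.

-58/19

Column III is strictly dominated by I for the minimizer (it gives the maximizer more in every row).
The remaining 2×2 game on (1, 2) × (I, II) has no saddle point. Let the maximizer play 1 with probability p; indifference gives 8p − 6(1−p) = −7p − 2(1−p), so p = 4/19.
Similarly the minimizer's optimal q on I is 5/19, and the value is 8·(5/19) + (-7)·(14/19) = -58/19.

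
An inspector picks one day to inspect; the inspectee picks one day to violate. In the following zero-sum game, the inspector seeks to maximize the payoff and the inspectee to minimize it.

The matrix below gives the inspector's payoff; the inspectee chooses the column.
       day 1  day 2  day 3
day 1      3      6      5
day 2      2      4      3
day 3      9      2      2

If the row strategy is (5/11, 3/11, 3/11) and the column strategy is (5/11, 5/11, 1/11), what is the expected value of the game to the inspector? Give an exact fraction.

520/121

Against (5/11, 5/11, 1/11), each row's expected payoff is day 1: 50/11; day 2: 3; day 3: 57/11.
Taking the (5/11, 3/11, 3/11)-weighted average: (5/11)·(50/11) + (3/11)·(3) + (3/11)·(57/11) = 520/121.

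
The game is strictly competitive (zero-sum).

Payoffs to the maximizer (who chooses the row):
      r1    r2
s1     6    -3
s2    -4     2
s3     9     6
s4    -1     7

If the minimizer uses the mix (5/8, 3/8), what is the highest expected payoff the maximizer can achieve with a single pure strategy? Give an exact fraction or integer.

63/8

s1: (6)·(5/8) + (-3)·(3/8) = 21/8.
s2: (-4)·(5/8) + (2)·(3/8) = -7/4.
s3: (9)·(5/8) + (6)·(3/8) = 63/8.
s4: (-1)·(5/8) + (7)·(3/8) = 2.
The best pure response is s3 with expected payoff 63/8.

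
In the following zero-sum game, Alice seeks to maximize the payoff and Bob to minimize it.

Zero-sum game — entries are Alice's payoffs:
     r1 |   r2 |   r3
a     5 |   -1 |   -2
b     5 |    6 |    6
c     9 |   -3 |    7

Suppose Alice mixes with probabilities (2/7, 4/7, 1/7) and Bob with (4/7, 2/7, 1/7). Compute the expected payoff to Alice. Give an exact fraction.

221/49

Against (4/7, 2/7, 1/7), each row's expected payoff is a: 16/7; b: 38/7; c: 37/7.
Taking the (2/7, 4/7, 1/7)-weighted average: (2/7)·(16/7) + (4/7)·(38/7) + (1/7)·(37/7) = 221/49.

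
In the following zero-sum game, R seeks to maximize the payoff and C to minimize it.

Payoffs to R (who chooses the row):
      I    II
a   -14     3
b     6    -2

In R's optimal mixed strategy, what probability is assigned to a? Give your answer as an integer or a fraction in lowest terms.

Row minima are -14 and -2, so R's maximin is -2; column maxima are 6 and 3, so C's minimax is 3. These differ, so the equilibrium is in mixed strategies.
Let R play a with probability p. C is indifferent when −14p + 6(1−p) = 3p − 2(1−p), giving p = 8/25.

8/25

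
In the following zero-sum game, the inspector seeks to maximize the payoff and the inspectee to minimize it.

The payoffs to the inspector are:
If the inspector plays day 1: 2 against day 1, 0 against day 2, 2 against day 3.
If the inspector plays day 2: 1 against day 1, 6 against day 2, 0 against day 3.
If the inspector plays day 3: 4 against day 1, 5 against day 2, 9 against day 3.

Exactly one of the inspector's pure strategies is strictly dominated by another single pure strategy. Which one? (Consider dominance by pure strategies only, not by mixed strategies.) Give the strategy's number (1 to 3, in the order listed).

1

Compare day 1 with day 3: 4 > 2, 5 > 0, 9 > 2.
So day 3 strictly dominates day 1 for the inspector; day 1 is strictly dominated.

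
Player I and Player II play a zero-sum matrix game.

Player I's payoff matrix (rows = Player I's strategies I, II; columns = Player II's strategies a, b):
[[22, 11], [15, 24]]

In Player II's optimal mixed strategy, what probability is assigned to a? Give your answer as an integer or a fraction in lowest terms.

13/20

Row minima are 11 and 15, so Player I's maximin is 15; column maxima are 22 and 24, so Player II's minimax is 22. These differ, so the equilibrium is in mixed strategies.
Let Player II play a with probability q. Player I is indifferent when 22q + 11(1−q) = 15q + 24(1−q), giving q = 13/20.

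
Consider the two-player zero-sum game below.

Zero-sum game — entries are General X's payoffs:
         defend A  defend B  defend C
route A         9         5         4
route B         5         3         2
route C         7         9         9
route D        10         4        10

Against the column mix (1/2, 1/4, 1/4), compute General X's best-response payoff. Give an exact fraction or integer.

route A: (9)·(1/2) + (5)·(1/4) + (4)·(1/4) = 27/4.
route B: (5)·(1/2) + (3)·(1/4) + (2)·(1/4) = 15/4.
route C: (7)·(1/2) + (9)·(1/4) + (9)·(1/4) = 8.
route D: (10)·(1/2) + (4)·(1/4) + (10)·(1/4) = 17/2.
The best pure response is route D with expected payoff 17/2.

17/2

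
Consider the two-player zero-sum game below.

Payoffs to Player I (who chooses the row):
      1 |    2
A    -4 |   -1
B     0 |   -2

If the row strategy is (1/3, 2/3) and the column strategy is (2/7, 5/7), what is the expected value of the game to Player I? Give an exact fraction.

-11/7

Against (2/7, 5/7), each row's expected payoff is A: -13/7; B: -10/7.
Taking the (1/3, 2/3)-weighted average: (1/3)·(-13/7) + (2/3)·(-10/7) = -11/7.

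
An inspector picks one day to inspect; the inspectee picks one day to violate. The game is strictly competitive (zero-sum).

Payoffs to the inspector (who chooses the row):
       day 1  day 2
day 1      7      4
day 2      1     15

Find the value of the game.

101/17

Row minima are 4 and 1, so the inspector's maximin is 4; column maxima are 7 and 15, so the inspectee's minimax is 7. These differ, so the equilibrium is in mixed strategies.
Let the inspector play day 1 with probability p. The inspectee is indifferent when 7p + (1−p) = 4p + 15(1−p), giving p = 14/17.
Let the inspectee play day 1 with probability q. The inspector is indifferent when 7q + 4(1−q) = q + 15(1−q), giving q = 11/17.
The value is 7·(11/17) + (4)·(6/17) = 101/17.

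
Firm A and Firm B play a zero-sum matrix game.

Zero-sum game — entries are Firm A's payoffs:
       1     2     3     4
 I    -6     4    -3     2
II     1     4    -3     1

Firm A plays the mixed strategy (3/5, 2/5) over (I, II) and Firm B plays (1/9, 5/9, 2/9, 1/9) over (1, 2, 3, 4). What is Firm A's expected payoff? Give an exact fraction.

62/45

Against (1/9, 5/9, 2/9, 1/9), each row's expected payoff is I: 10/9; II: 16/9.
Taking the (3/5, 2/5)-weighted average: (3/5)·(10/9) + (2/5)·(16/9) = 62/45.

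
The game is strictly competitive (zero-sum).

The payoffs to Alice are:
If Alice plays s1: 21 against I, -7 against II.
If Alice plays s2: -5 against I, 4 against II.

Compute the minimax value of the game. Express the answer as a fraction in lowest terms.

Row minima are -7 and -5, so Alice's maximin is -5; column maxima are 21 and 4, so Bob's minimax is 4. These differ, so the equilibrium is in mixed strategies.
Let Alice play s1 with probability p. Bob is indifferent when 21p − 5(1−p) = −7p + 4(1−p), giving p = 9/37.
Let Bob play I with probability q. Alice is indifferent when 21q − 7(1−q) = −5q + 4(1−q), giving q = 11/37.
The value is 21·(11/37) + (-7)·(26/37) = 49/37.

49/37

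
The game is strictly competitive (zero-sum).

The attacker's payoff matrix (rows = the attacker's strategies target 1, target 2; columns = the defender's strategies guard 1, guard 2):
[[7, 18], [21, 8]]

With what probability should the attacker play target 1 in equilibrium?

13/24

Row minima are 7 and 8, so the attacker's maximin is 8; column maxima are 21 and 18, so the defender's minimax is 18. These differ, so the equilibrium is in mixed strategies.
Let the attacker play target 1 with probability p. The defender is indifferent when 7p + 21(1−p) = 18p + 8(1−p), giving p = 13/24.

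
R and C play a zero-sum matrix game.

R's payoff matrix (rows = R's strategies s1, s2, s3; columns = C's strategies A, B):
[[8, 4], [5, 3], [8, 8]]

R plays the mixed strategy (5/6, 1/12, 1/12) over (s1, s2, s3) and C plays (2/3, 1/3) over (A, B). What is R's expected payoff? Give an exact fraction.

79/12

Against (2/3, 1/3), each row's expected payoff is s1: 20/3; s2: 13/3; s3: 8.
Taking the (5/6, 1/12, 1/12)-weighted average: (5/6)·(20/3) + (1/12)·(13/3) + (1/12)·(8) = 79/12.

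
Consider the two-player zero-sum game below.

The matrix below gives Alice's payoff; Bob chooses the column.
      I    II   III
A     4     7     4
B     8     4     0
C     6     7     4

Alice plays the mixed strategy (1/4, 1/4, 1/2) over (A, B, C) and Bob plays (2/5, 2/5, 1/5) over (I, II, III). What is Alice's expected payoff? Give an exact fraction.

11/2

Against (2/5, 2/5, 1/5), each row's expected payoff is A: 26/5; B: 24/5; C: 6.
Taking the (1/4, 1/4, 1/2)-weighted average: (1/4)·(26/5) + (1/4)·(24/5) + (1/2)·(6) = 11/2.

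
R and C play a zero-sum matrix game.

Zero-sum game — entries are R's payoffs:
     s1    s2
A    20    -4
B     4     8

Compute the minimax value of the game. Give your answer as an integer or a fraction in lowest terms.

44/7

Row minima are -4 and 4, so R's maximin is 4; column maxima are 20 and 8, so C's minimax is 8. These differ, so the equilibrium is in mixed strategies.
Let R play A with probability p. C is indifferent when 20p + 4(1−p) = −4p + 8(1−p), giving p = 1/7.
Let C play s1 with probability q. R is indifferent when 20q − 4(1−q) = 4q + 8(1−q), giving q = 3/7.
The value is 20·(3/7) + (-4)·(4/7) = 44/7.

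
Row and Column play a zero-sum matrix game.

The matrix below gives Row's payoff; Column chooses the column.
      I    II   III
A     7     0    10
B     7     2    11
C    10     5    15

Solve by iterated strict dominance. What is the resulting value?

Column I is strictly dominated by II for Column (0<7, 2<7, 5<10); eliminate I.
Row B is strictly dominated by row C (5>2, 15>11); eliminate B.
Column III is strictly dominated by II for Column (0<10, 5<15); eliminate III.
Row A is strictly dominated by row C (5>0); eliminate A.
Only (C, II) remains, with payoff 5.

5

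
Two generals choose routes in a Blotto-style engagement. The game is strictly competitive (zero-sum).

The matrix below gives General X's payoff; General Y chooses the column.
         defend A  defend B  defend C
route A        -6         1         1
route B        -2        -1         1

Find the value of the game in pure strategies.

-2

Row minima: -6, -2 → General X's maximin is -2.
Column maxima: -2, 1, 1 → General Y's minimax is -2.
They coincide at (route B, defend A), so the value is -2.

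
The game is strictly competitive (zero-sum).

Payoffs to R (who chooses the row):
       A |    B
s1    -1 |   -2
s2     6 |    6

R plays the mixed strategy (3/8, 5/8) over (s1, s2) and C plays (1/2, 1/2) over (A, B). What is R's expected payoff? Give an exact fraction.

Against (1/2, 1/2), each row's expected payoff is s1: -3/2; s2: 6.
Taking the (3/8, 5/8)-weighted average: (3/8)·(-3/2) + (5/8)·(6) = 51/16.

51/16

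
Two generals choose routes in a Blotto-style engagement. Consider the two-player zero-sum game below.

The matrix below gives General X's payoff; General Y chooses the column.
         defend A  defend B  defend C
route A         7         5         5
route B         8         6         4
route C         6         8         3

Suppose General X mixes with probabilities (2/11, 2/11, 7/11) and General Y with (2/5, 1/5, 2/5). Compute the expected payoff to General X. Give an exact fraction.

60/11

Against (2/5, 1/5, 2/5), each row's expected payoff is route A: 29/5; route B: 6; route C: 26/5.
Taking the (2/11, 2/11, 7/11)-weighted average: (2/11)·(29/5) + (2/11)·(6) + (7/11)·(26/5) = 60/11.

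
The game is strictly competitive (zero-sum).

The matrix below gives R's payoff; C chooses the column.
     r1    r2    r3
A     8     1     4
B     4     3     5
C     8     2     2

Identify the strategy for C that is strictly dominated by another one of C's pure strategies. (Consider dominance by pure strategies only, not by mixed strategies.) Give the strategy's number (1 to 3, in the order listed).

1

C prefers columns that give R less. Compare r1 with r2: 1 < 8, 3 < 4, 2 < 8.
So r2 strictly dominates r1 for C; r1 is strictly dominated.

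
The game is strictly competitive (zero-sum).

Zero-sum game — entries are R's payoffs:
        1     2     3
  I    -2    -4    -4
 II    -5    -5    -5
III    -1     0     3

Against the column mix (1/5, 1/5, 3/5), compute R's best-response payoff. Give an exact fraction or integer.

I: (-2)·(1/5) + (-4)·(1/5) + (-4)·(3/5) = -18/5.
II: (-5)·(1/5) + (-5)·(1/5) + (-5)·(3/5) = -5.
III: (-1)·(1/5) + (0)·(1/5) + (3)·(3/5) = 8/5.
The best pure response is III with expected payoff 8/5.

8/5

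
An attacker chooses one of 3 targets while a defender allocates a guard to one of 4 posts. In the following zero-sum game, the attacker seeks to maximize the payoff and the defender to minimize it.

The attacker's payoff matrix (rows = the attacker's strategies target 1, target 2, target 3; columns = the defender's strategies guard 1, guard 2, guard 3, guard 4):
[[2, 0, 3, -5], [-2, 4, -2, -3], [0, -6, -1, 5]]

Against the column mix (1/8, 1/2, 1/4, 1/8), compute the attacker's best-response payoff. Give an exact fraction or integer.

target 1: (2)·(1/8) + (0)·(1/2) + (3)·(1/4) + (-5)·(1/8) = 3/8.
target 2: (-2)·(1/8) + (4)·(1/2) + (-2)·(1/4) + (-3)·(1/8) = 7/8.
target 3: (0)·(1/8) + (-6)·(1/2) + (-1)·(1/4) + (5)·(1/8) = -21/8.
The best pure response is target 2 with expected payoff 7/8.

7/8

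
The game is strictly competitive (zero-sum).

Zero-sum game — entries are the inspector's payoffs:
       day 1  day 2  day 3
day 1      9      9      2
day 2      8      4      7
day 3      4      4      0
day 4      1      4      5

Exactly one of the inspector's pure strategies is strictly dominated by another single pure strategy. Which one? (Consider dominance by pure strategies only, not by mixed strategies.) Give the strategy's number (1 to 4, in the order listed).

Compare day 3 with day 1: 9 > 4, 9 > 4, 2 > 0.
So day 1 strictly dominates day 3 for the inspector; day 3 is strictly dominated.

3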